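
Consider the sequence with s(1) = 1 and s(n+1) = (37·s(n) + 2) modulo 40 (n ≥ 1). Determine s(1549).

1

We have s(1) = 1,  s(2) = 39,  s(3) = 5,  s(4) = 27,  s(5) = 1.
Since s(5) = s(1) = 1, the sequence is periodic with period 4.
So s(1549) = s(1 + ((1549-1) mod 4)) = s(1) = 1.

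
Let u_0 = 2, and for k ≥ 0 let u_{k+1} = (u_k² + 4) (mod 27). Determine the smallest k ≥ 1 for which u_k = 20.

6

We have u_0 = 2,  u_1 = 8,  u_2 = 14,  u_3 = 11,  u_4 = 17,  u_5 = 23,  u_6 = 20,  u_7 = 26,  u_8 = 5,  u_9 = 2.
Since u_9 = u_0 = 2, the sequence is periodic with period 9.
The value 20 first appears (with k ≥ 1) at u_6.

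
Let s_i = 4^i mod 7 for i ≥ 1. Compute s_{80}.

We have s_1 = 4, s_2 = 2, s_3 = 1, s_4 = 4.
The sequence repeats with period 3.
So s_{80} = s_{1 + ((80-1) mod 3)} = s_2 = 2.

2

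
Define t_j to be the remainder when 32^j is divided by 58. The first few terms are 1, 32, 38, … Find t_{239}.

Computing terms: t_0 = 1; t_1 = 32; t_2 = 38; t_3 = 56; t_4 = 52; t_5 = 40; t_6 = 4; t_7 = 12; t_8 = 36; t_9 = 50; t_{10} = 34; t_{11} = 44; t_{12} = 16; t_{13} = 48; t_{14} = 28; t_{15} = 26; t_{16} = 20; t_{17} = 2; t_{18} = 6; t_{19} = 18; t_{20} = 54; t_{21} = 46; t_{22} = 22; t_{23} = 8; t_{24} = 24; t_{25} = 14; t_{26} = 42; t_{27} = 10; t_{28} = 30; t_{29} = 32.
Since t_{29} = t_1 = 32, the sequence is eventually periodic: after a pre-period of length 1 it cycles with period 28.
For j ≥ 1, t_j depends only on (j - 1) mod 28. (239 - 1) mod 28 = 14, so t_{239} = t_{15} = 26.

26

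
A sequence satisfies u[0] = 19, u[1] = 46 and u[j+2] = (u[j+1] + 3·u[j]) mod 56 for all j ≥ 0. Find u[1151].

9

u[0] = 19; u[1] = 46; u[2] = 47; u[3] = 17; u[4] = 46; u[5] = 41; u[6] = 11; u[7] = 22; u[8] = 55; u[9] = 9; u[10] = 6; u[11] = 33; u[12] = 51; u[13] = 38; u[14] = 23; u[15] = 25; u[16] = 38; u[17] = 1; u[18] = 3; u[19] = 6; u[20] = 15; u[21] = 33; u[22] = 22; u[23] = 9; u[24] = 19; u[25] = 46.
The sequence repeats with period 24.
So u[1151] = u[0 + ((1151-0) mod 24)] = u[23] = 9.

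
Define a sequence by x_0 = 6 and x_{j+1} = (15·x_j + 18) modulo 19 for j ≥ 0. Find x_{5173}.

Listing terms: x_0 = 6; x_1 = 13; x_2 = 4; x_3 = 2; x_4 = 10; x_5 = 16; x_6 = 11; x_7 = 12; x_8 = 8; x_9 = 5; x_{10} = 17; x_{11} = 7; x_{12} = 9; x_{13} = 1; x_{14} = 14; x_{15} = 0; x_{16} = 18; x_{17} = 3; x_{18} = 6.
Since x_{18} = x_0 = 6, the sequence is periodic with period 18.
So x_{5173} = x_{0 + ((5173-0) mod 18)} = x_7 = 12.

12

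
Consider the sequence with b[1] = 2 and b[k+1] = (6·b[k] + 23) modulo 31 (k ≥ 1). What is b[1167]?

16

We have b[1] = 2; b[2] = 4; b[3] = 16; b[4] = 26; b[5] = 24; b[6] = 12; b[7] = 2.
The sequence repeats with period 6.
So b[1167] = b[1 + ((1167-1) mod 6)] = b[3] = 16.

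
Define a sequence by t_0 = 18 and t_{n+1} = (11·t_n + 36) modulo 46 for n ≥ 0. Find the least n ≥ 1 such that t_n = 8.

Listing terms: t_0 = 18,  t_1 = 4,  t_2 = 34,  t_3 = 42,  t_4 = 38,  t_5 = 40,  t_6 = 16,  t_7 = 28,  t_8 = 22,  t_9 = 2,  t_{10} = 12,  t_{11} = 30,  t_{12} = 44,  t_{13} = 14,  t_{14} = 6,  t_{15} = 10,  t_{16} = 8,  t_{17} = 32,  t_{18} = 20,  t_{19} = 26,  t_{20} = 0,  t_{21} = 36,  t_{22} = 18.
Since t_{22} = t_0 = 18, the sequence is periodic with period 22.
The value 8 first appears (with n ≥ 1) at t_{16}.

16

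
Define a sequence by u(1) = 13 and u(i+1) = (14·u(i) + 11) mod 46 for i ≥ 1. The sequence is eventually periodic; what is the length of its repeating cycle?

22

Listing terms: u(1) = 13, u(2) = 9, u(3) = 45, u(4) = 43, u(5) = 15, u(6) = 37, u(7) = 23, u(8) = 11, u(9) = 27, u(10) = 21, u(11) = 29, u(12) = 3, u(13) = 7, u(14) = 17, u(15) = 19, u(16) = 1, u(17) = 25, u(18) = 39, u(19) = 5, u(20) = 35, u(21) = 41, u(22) = 33, u(23) = 13.
The sequence repeats with period 22.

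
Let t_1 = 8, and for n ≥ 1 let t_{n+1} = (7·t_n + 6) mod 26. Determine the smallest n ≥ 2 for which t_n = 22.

We have t_1 = 8, t_2 = 10, t_3 = 24, t_4 = 18, t_5 = 2, t_6 = 20, t_7 = 16, t_8 = 14, t_9 = 0, t_{10} = 6, t_{11} = 22, t_{12} = 4, t_{13} = 8.
Since t_{13} = t_1 = 8, the sequence is periodic with period 12.
The value 22 first appears (with n ≥ 2) at t_{11}.

11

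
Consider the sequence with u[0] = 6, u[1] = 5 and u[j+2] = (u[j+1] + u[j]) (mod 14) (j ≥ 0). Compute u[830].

Listing terms: u[0] = 6; u[1] = 5; u[2] = 11; u[3] = 2; u[4] = 13; u[5] = 1; u[6] = 0; u[7] = 1; u[8] = 1; u[9] = 2; u[10] = 3; u[11] = 5; u[12] = 8; u[13] = 13; u[14] = 7; u[15] = 6; u[16] = 13; u[17] = 5; u[18] = 4; u[19] = 9; u[20] = 13; u[21] = 8; u[22] = 7; u[23] = 1; u[24] = 8; u[25] = 9; u[26] = 3; u[27] = 12; u[28] = 1; u[29] = 13; u[30] = 0; u[31] = 13; u[32] = 13; u[33] = 12; u[34] = 11; u[35] = 9; u[36] = 6; u[37] = 1; u[38] = 7; u[39] = 8; u[40] = 1; u[41] = 9; u[42] = 10; u[43] = 5; u[44] = 1; u[45] = 6; u[46] = 7; u[47] = 13; u[48] = 6; u[49] = 5.
Since (u[48], u[49]) = (u[0], u[1]) = (6, 5) (two consecutive terms determine the rest), the sequence is periodic with period 48.
So u[830] = u[0 + ((830-0) mod 48)] = u[14] = 7.

7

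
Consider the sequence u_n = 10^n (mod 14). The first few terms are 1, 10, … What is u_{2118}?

Listing terms: u_0 = 1, u_1 = 10, u_2 = 2, u_3 = 6, u_4 = 4, u_5 = 12, u_6 = 8, u_7 = 10.
Since u_7 = u_1 = 10, the sequence is eventually periodic: after a pre-period of length 1 it cycles with period 6.
For n ≥ 1, u_n depends only on (n - 1) mod 6. (2118 - 1) mod 6 = 5, so u_{2118} = u_6 = 8.

8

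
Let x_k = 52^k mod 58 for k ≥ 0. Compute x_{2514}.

52

Listing terms: x_0 = 1,  x_1 = 52,  x_2 = 36,  x_3 = 16,  x_4 = 20,  x_5 = 54,  x_6 = 24,  x_7 = 30,  x_8 = 52.
Since x_8 = x_1 = 52, the sequence is eventually periodic: after a pre-period of length 1 it cycles with period 7.
For k ≥ 1, x_k depends only on (k - 1) mod 7. (2514 - 1) mod 7 = 0, so x_{2514} = x_1 = 52.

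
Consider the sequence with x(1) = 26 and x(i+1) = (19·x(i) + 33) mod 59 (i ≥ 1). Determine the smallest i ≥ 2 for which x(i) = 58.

Computing terms: x(1) = 26,  x(2) = 55,  x(3) = 16,  x(4) = 42,  x(5) = 5,  x(6) = 10,  x(7) = 46,  x(8) = 22,  x(9) = 38,  x(10) = 47,  x(11) = 41,  x(12) = 45,  x(13) = 3,  x(14) = 31,  x(15) = 32,  x(16) = 51,  x(17) = 58,  x(18) = 14,  x(19) = 4,  x(20) = 50,  x(21) = 39,  x(22) = 7,  x(23) = 48,  x(24) = 1,  x(25) = 52,  x(26) = 18,  x(27) = 21,  x(28) = 19,  x(29) = 40,  x(30) = 26.
The sequence repeats with period 29.
The value 58 first appears (with i ≥ 2) at x(17).

17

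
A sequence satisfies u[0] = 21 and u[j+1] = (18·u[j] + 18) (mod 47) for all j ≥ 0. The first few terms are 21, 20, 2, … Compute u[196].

Listing terms: u[0] = 21; u[1] = 20; u[2] = 2; u[3] = 7; u[4] = 3; u[5] = 25; u[6] = 45; u[7] = 29; u[8] = 23; u[9] = 9; u[10] = 39; u[11] = 15; u[12] = 6; u[13] = 32; u[14] = 30; u[15] = 41; u[16] = 4; u[17] = 43; u[18] = 40; u[19] = 33; u[20] = 1; u[21] = 36; u[22] = 8; u[23] = 21.
Since u[23] = u[0] = 21, the sequence is periodic with period 23.
So u[196] = u[0 + ((196-0) mod 23)] = u[12] = 6.

6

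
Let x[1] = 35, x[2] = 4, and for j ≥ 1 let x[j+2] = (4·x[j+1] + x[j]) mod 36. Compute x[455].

3

Computing terms: x[1] = 35; x[2] = 4; x[3] = 15; x[4] = 28; x[5] = 19; x[6] = 32; x[7] = 3; x[8] = 8; x[9] = 35; x[10] = 4.
Since (x[9], x[10]) = (x[1], x[2]) = (35, 4) (two consecutive terms determine the rest), the sequence is periodic with period 8.
So x[455] = x[1 + ((455-1) mod 8)] = x[7] = 3.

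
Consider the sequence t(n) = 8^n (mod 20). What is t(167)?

12

We have t(1) = 8, t(2) = 4, t(3) = 12, t(4) = 16, t(5) = 8.
The sequence repeats with period 4.
So t(167) = t(1 + ((167-1) mod 4)) = t(3) = 12.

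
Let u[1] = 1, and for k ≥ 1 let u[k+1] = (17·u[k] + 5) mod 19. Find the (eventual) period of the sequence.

9

Computing terms: u[1] = 1; u[2] = 3; u[3] = 18; u[4] = 7; u[5] = 10; u[6] = 4; u[7] = 16; u[8] = 11; u[9] = 2; u[10] = 1.
Since u[10] = u[1] = 1, the sequence is periodic with period 9.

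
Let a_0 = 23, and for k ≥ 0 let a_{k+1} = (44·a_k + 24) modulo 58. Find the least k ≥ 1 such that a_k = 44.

Listing terms: a_0 = 23; a_1 = 50; a_2 = 20; a_3 = 34; a_4 = 12; a_5 = 30; a_6 = 10; a_7 = 0; a_8 = 24; a_9 = 36; a_{10} = 42; a_{11} = 16; a_{12} = 32; a_{13} = 40; a_{14} = 44; a_{15} = 46; a_{16} = 18; a_{17} = 4; a_{18} = 26; a_{19} = 8; a_{20} = 28; a_{21} = 38; a_{22} = 14; a_{23} = 2; a_{24} = 54; a_{25} = 22; a_{26} = 6; a_{27} = 56; a_{28} = 52; a_{29} = 50.
Since a_{29} = a_1 = 50, the sequence is eventually periodic: after a pre-period of length 1 it cycles with period 28.
The value 44 first appears (with k ≥ 1) at a_{14}.

14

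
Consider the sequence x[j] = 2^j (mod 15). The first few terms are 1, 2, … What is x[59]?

We have x[0] = 1,  x[1] = 2,  x[2] = 4,  x[3] = 8,  x[4] = 1.
The sequence repeats with period 4.
So x[59] = x[0 + ((59-0) mod 4)] = x[3] = 8.

8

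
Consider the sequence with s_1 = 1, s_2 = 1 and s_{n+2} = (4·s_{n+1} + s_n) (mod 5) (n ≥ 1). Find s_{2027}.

Computing terms: s_1 = 1,  s_2 = 1,  s_3 = 0,  s_4 = 1,  s_5 = 4,  s_6 = 2,  s_7 = 2,  s_8 = 0,  s_9 = 2,  s_{10} = 3,  s_{11} = 4,  s_{12} = 4,  s_{13} = 0,  s_{14} = 4,  s_{15} = 1,  s_{16} = 3,  s_{17} = 3,  s_{18} = 0,  s_{19} = 3,  s_{20} = 2,  s_{21} = 1,  s_{22} = 1.
Since (s_{21}, s_{22}) = (s_1, s_2) = (1, 1) (two consecutive terms determine the rest), the sequence is periodic with period 20.
(2027 - 1) mod 20 = 6, so s_{2027} = s_7 = 2.

2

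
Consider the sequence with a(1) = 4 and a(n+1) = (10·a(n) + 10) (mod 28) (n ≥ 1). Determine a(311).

10

Computing terms: a(1) = 4, a(2) = 22, a(3) = 6, a(4) = 14, a(5) = 10, a(6) = 26, a(7) = 18, a(8) = 22.
Since a(8) = a(2) = 22, the sequence is eventually periodic: after a pre-period of length 1 it cycles with period 6.
For n ≥ 2, a(n) depends only on (n - 2) mod 6. (311 - 2) mod 6 = 3, so a(311) = a(5) = 10.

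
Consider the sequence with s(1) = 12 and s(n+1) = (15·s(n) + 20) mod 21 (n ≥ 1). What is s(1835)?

We have s(1) = 12; s(2) = 11; s(3) = 17; s(4) = 2; s(5) = 8; s(6) = 14; s(7) = 20; s(8) = 5; s(9) = 11.
Since s(9) = s(2) = 11, the sequence is eventually periodic: after a pre-period of length 1 it cycles with period 7.
For n ≥ 2, s(n) depends only on (n - 2) mod 7. (1835 - 2) mod 7 = 6, so s(1835) = s(8) = 5.

5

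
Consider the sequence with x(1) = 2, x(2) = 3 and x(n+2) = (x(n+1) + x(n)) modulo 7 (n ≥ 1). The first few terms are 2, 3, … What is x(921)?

5

We have x(1) = 2, x(2) = 3, x(3) = 5, x(4) = 1, x(5) = 6, x(6) = 0, x(7) = 6, x(8) = 6, x(9) = 5, x(10) = 4, x(11) = 2, x(12) = 6, x(13) = 1, x(14) = 0, x(15) = 1, x(16) = 1, x(17) = 2, x(18) = 3.
The sequence repeats with period 16.
So x(921) = x(1 + ((921-1) mod 16)) = x(9) = 5.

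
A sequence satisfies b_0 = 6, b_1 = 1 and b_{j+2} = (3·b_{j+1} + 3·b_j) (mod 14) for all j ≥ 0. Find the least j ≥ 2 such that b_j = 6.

39

We have b_0 = 6; b_1 = 1; b_2 = 7; b_3 = 10; b_4 = 9; b_5 = 1; b_6 = 2; b_7 = 9; b_8 = 5; b_9 = 0; b_{10} = 1; b_{11} = 3; b_{12} = 12; b_{13} = 3; b_{14} = 3; b_{15} = 4; b_{16} = 7; b_{17} = 5; b_{18} = 8; b_{19} = 11; b_{20} = 1; b_{21} = 8; b_{22} = 13; b_{23} = 7; b_{24} = 4; b_{25} = 5; b_{26} = 13; b_{27} = 12; b_{28} = 5; b_{29} = 9; b_{30} = 0; b_{31} = 13; b_{32} = 11; b_{33} = 2; b_{34} = 11; b_{35} = 11; b_{36} = 10; b_{37} = 7; b_{38} = 9; b_{39} = 6; b_{40} = 3; b_{41} = 13; b_{42} = 6; b_{43} = 1.
The sequence repeats with period 42.
The value 6 first appears (with j ≥ 2) at b_{39}.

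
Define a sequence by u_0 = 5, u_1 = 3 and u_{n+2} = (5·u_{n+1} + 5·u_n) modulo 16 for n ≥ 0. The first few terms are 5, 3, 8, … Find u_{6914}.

Listing terms: u_0 = 5; u_1 = 3; u_2 = 8; u_3 = 7; u_4 = 11; u_5 = 10; u_6 = 9; u_7 = 15; u_8 = 8; u_9 = 3; u_{10} = 7; u_{11} = 2; u_{12} = 13; u_{13} = 11; u_{14} = 8; u_{15} = 15; u_{16} = 3; u_{17} = 10; u_{18} = 1; u_{19} = 7; u_{20} = 8; u_{21} = 11; u_{22} = 15; u_{23} = 2; u_{24} = 5; u_{25} = 3.
The sequence repeats with period 24.
So u_{6914} = u_{0 + ((6914-0) mod 24)} = u_2 = 8.

8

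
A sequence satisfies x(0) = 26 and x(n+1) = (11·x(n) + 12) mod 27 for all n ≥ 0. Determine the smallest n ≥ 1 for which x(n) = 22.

Listing terms: x(0) = 26, x(1) = 1, x(2) = 23, x(3) = 22, x(4) = 11, x(5) = 25, x(6) = 17, x(7) = 10, x(8) = 14, x(9) = 4, x(10) = 2, x(11) = 7, x(12) = 8, x(13) = 19, x(14) = 5, x(15) = 13, x(16) = 20, x(17) = 16, x(18) = 26.
Since x(18) = x(0) = 26, the sequence is periodic with period 18.
The value 22 first appears (with n ≥ 1) at x(3).

3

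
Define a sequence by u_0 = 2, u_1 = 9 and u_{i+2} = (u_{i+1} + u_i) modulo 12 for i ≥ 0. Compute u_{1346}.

u_0 = 2; u_1 = 9; u_2 = 11; u_3 = 8; u_4 = 7; u_5 = 3; u_6 = 10; u_7 = 1; u_8 = 11; u_9 = 0; u_{10} = 11; u_{11} = 11; u_{12} = 10; u_{13} = 9; u_{14} = 7; u_{15} = 4; u_{16} = 11; u_{17} = 3; u_{18} = 2; u_{19} = 5; u_{20} = 7; u_{21} = 0; u_{22} = 7; u_{23} = 7; u_{24} = 2; u_{25} = 9.
The sequence repeats with period 24.
So u_{1346} = u_{0 + ((1346-0) mod 24)} = u_2 = 11.

11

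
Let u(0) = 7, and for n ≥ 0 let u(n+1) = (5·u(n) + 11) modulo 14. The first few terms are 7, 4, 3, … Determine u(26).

3

We have u(0) = 7,  u(1) = 4,  u(2) = 3,  u(3) = 12,  u(4) = 1,  u(5) = 2,  u(6) = 7.
The sequence repeats with period 6.
So u(26) = u(0 + ((26-0) mod 6)) = u(2) = 3.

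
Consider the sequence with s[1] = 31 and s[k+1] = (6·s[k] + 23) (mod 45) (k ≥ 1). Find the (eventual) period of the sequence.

5

We have s[1] = 31, s[2] = 29, s[3] = 17, s[4] = 35, s[5] = 8, s[6] = 26, s[7] = 44, s[8] = 17.
Since s[8] = s[3] = 17, the sequence is eventually periodic: after a pre-period of length 2 it cycles with period 5.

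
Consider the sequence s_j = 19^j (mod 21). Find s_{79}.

19

We have s_1 = 19,  s_2 = 4,  s_3 = 13,  s_4 = 16,  s_5 = 10,  s_6 = 1,  s_7 = 19.
Since s_7 = s_1 = 19, the sequence is periodic with period 6.
So s_{79} = s_{1 + ((79-1) mod 6)} = s_1 = 19.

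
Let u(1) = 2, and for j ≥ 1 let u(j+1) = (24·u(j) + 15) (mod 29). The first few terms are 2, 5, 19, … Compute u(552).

28

Listing terms: u(1) = 2; u(2) = 5; u(3) = 19; u(4) = 7; u(5) = 9; u(6) = 28; u(7) = 20; u(8) = 2.
Since u(8) = u(1) = 2, the sequence is periodic with period 7.
(552 - 1) mod 7 = 5, so u(552) = u(6) = 28.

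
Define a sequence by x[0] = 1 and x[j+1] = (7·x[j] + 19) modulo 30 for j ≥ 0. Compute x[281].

x[0] = 1, x[1] = 26, x[2] = 21, x[3] = 16, x[4] = 11, x[5] = 6, x[6] = 1.
Since x[6] = x[0] = 1, the sequence is periodic with period 6.
So x[281] = x[0 + ((281-0) mod 6)] = x[5] = 6.

6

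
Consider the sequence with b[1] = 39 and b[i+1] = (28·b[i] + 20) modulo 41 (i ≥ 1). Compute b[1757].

Listing terms: b[1] = 39, b[2] = 5, b[3] = 37, b[4] = 31, b[5] = 27, b[6] = 38, b[7] = 18, b[8] = 32, b[9] = 14, b[10] = 2, b[11] = 35, b[12] = 16, b[13] = 17, b[14] = 4, b[15] = 9, b[16] = 26, b[17] = 10, b[18] = 13, b[19] = 15, b[20] = 30, b[21] = 40, b[22] = 33, b[23] = 1, b[24] = 7, b[25] = 11, b[26] = 0, b[27] = 20, b[28] = 6, b[29] = 24, b[30] = 36, b[31] = 3, b[32] = 22, b[33] = 21, b[34] = 34, b[35] = 29, b[36] = 12, b[37] = 28, b[38] = 25, b[39] = 23, b[40] = 8, b[41] = 39.
The sequence repeats with period 40.
So b[1757] = b[1 + ((1757-1) mod 40)] = b[37] = 28.

28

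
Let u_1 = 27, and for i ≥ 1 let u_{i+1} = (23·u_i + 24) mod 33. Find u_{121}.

3

We have u_1 = 27; u_2 = 18; u_3 = 9; u_4 = 0; u_5 = 24; u_6 = 15; u_7 = 6; u_8 = 30; u_9 = 21; u_{10} = 12; u_{11} = 3; u_{12} = 27.
The sequence repeats with period 11.
(121 - 1) mod 11 = 10, so u_{121} = u_{11} = 3.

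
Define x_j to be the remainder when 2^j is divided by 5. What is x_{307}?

We have x_1 = 2,  x_2 = 4,  x_3 = 3,  x_4 = 1,  x_5 = 2.
The sequence repeats with period 4.
(307 - 1) mod 4 = 2, so x_{307} = x_3 = 3.

3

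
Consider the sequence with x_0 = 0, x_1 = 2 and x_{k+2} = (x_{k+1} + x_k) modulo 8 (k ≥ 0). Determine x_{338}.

2

We have x_0 = 0; x_1 = 2; x_2 = 2; x_3 = 4; x_4 = 6; x_5 = 2; x_6 = 0; x_7 = 2.
The sequence repeats with period 6.
(338 - 0) mod 6 = 2, so x_{338} = x_2 = 2.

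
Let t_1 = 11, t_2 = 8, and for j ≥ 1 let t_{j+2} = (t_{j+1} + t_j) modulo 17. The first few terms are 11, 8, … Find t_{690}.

5

Listing terms: t_1 = 11,  t_2 = 8,  t_3 = 2,  t_4 = 10,  t_5 = 12,  t_6 = 5,  t_7 = 0,  t_8 = 5,  t_9 = 5,  t_{10} = 10,  t_{11} = 15,  t_{12} = 8,  t_{13} = 6,  t_{14} = 14,  t_{15} = 3,  t_{16} = 0,  t_{17} = 3,  t_{18} = 3,  t_{19} = 6,  t_{20} = 9,  t_{21} = 15,  t_{22} = 7,  t_{23} = 5,  t_{24} = 12,  t_{25} = 0,  t_{26} = 12,  t_{27} = 12,  t_{28} = 7,  t_{29} = 2,  t_{30} = 9,  t_{31} = 11,  t_{32} = 3,  t_{33} = 14,  t_{34} = 0,  t_{35} = 14,  t_{36} = 14,  t_{37} = 11,  t_{38} = 8.
Since (t_{37}, t_{38}) = (t_1, t_2) = (11, 8) (two consecutive terms determine the rest), the sequence is periodic with period 36.
So t_{690} = t_{1 + ((690-1) mod 36)} = t_6 = 5.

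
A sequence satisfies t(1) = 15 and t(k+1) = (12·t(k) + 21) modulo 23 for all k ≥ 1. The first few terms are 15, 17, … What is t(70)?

7

t(1) = 15; t(2) = 17; t(3) = 18; t(4) = 7; t(5) = 13; t(6) = 16; t(7) = 6; t(8) = 1; t(9) = 10; t(10) = 3; t(11) = 11; t(12) = 15.
The sequence repeats with period 11.
(70 - 1) mod 11 = 3, so t(70) = t(4) = 7.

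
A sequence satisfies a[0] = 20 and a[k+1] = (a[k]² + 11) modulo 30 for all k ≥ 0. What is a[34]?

26

Computing terms: a[0] = 20; a[1] = 21; a[2] = 2; a[3] = 15; a[4] = 26; a[5] = 27; a[6] = 20.
Since a[6] = a[0] = 20, the sequence is periodic with period 6.
(34 - 0) mod 6 = 4, so a[34] = a[4] = 26.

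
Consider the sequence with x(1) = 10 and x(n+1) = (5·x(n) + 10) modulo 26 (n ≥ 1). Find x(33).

10

Computing terms: x(1) = 10, x(2) = 8, x(3) = 24, x(4) = 0, x(5) = 10.
The sequence repeats with period 4.
So x(33) = x(1 + ((33-1) mod 4)) = x(1) = 10.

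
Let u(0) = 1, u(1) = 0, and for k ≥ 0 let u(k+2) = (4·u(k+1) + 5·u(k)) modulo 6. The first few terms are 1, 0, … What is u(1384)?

3

Listing terms: u(0) = 1,  u(1) = 0,  u(2) = 5,  u(3) = 2,  u(4) = 3,  u(5) = 4,  u(6) = 1,  u(7) = 0.
Since (u(6), u(7)) = (u(0), u(1)) = (1, 0) (two consecutive terms determine the rest), the sequence is periodic with period 6.
(1384 - 0) mod 6 = 4, so u(1384) = u(4) = 3.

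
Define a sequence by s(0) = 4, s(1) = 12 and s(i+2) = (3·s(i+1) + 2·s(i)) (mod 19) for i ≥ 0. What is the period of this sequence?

18

We have s(0) = 4,  s(1) = 12,  s(2) = 6,  s(3) = 4,  s(4) = 5,  s(5) = 4,  s(6) = 3,  s(7) = 17,  s(8) = 0,  s(9) = 15,  s(10) = 7,  s(11) = 13,  s(12) = 15,  s(13) = 14,  s(14) = 15,  s(15) = 16,  s(16) = 2,  s(17) = 0,  s(18) = 4,  s(19) = 12.
The sequence repeats with period 18.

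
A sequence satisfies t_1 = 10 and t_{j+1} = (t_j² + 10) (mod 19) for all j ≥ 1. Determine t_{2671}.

2

We have t_1 = 10,  t_2 = 15,  t_3 = 7,  t_4 = 2,  t_5 = 14,  t_6 = 16,  t_7 = 0,  t_8 = 10.
The sequence repeats with period 7.
(2671 - 1) mod 7 = 3, so t_{2671} = t_4 = 2.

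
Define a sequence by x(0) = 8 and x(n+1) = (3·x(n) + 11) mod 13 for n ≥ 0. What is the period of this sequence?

We have x(0) = 8, x(1) = 9, x(2) = 12, x(3) = 8.
The sequence repeats with period 3.

3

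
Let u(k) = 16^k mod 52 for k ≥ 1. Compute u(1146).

40

We have u(1) = 16,  u(2) = 48,  u(3) = 40,  u(4) = 16.
Since u(4) = u(1) = 16, the sequence is periodic with period 3.
(1146 - 1) mod 3 = 2, so u(1146) = u(3) = 40.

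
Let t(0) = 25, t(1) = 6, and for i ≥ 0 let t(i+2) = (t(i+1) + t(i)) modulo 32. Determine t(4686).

29

Computing terms: t(0) = 25, t(1) = 6, t(2) = 31, t(3) = 5, t(4) = 4, t(5) = 9, t(6) = 13, t(7) = 22, t(8) = 3, t(9) = 25, t(10) = 28, t(11) = 21, t(12) = 17, t(13) = 6, t(14) = 23, t(15) = 29, t(16) = 20, t(17) = 17, t(18) = 5, t(19) = 22, t(20) = 27, t(21) = 17, t(22) = 12, t(23) = 29, t(24) = 9, t(25) = 6, t(26) = 15, t(27) = 21, t(28) = 4, t(29) = 25, t(30) = 29, t(31) = 22, t(32) = 19, t(33) = 9, t(34) = 28, t(35) = 5, t(36) = 1, t(37) = 6, t(38) = 7, t(39) = 13, t(40) = 20, t(41) = 1, t(42) = 21, t(43) = 22, t(44) = 11, t(45) = 1, t(46) = 12, t(47) = 13, t(48) = 25, t(49) = 6.
The sequence repeats with period 48.
(4686 - 0) mod 48 = 30, so t(4686) = t(30) = 29.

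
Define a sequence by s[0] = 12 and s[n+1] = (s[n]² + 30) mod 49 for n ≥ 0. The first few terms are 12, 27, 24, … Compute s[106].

s[0] = 12,  s[1] = 27,  s[2] = 24,  s[3] = 18,  s[4] = 11,  s[5] = 4,  s[6] = 46,  s[7] = 39,  s[8] = 32,  s[9] = 25,  s[10] = 18.
Since s[10] = s[3] = 18, the sequence is eventually periodic: after a pre-period of length 3 it cycles with period 7.
For n ≥ 3, s[n] depends only on (n - 3) mod 7. (106 - 3) mod 7 = 5, so s[106] = s[8] = 32.

32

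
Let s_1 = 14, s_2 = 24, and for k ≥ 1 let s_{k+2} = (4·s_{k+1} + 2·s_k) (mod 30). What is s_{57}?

4

Listing terms: s_1 = 14, s_2 = 24, s_3 = 4, s_4 = 4, s_5 = 24, s_6 = 14, s_7 = 14, s_8 = 24.
Since (s_7, s_8) = (s_1, s_2) = (14, 24) (two consecutive terms determine the rest), the sequence is periodic with period 6.
So s_{57} = s_{1 + ((57-1) mod 6)} = s_3 = 4.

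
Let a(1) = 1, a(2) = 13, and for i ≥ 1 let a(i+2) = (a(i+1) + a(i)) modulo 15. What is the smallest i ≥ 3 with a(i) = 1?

We have a(1) = 1,  a(2) = 13,  a(3) = 14,  a(4) = 12,  a(5) = 11,  a(6) = 8,  a(7) = 4,  a(8) = 12,  a(9) = 1,  a(10) = 13.
The sequence repeats with period 8.
The value 1 next appears (with i ≥ 3) at a(9).

9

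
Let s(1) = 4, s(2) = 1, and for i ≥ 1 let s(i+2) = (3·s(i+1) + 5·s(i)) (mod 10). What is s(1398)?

1

s(1) = 4, s(2) = 1, s(3) = 3, s(4) = 4, s(5) = 7, s(6) = 1, s(7) = 8, s(8) = 9, s(9) = 7, s(10) = 6, s(11) = 3, s(12) = 9, s(13) = 2, s(14) = 1, s(15) = 3.
Since (s(14), s(15)) = (s(2), s(3)) = (1, 3) (two consecutive terms determine the rest), the sequence is eventually periodic: after a pre-period of length 1 it cycles with period 12.
For i ≥ 2, s(i) depends only on (i - 2) mod 12. (1398 - 2) mod 12 = 4, so s(1398) = s(6) = 1.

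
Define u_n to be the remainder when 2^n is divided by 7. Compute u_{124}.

2

Listing terms: u_0 = 1; u_1 = 2; u_2 = 4; u_3 = 1.
Since u_3 = u_0 = 1, the sequence is periodic with period 3.
(124 - 0) mod 3 = 1, so u_{124} = u_1 = 2.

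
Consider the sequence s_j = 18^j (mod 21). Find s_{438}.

s_1 = 18, s_2 = 9, s_3 = 15, s_4 = 18.
The sequence repeats with period 3.
(438 - 1) mod 3 = 2, so s_{438} = s_3 = 15.

15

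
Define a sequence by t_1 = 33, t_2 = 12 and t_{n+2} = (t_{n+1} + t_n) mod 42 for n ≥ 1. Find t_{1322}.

30

Computing terms: t_1 = 33,  t_2 = 12,  t_3 = 3,  t_4 = 15,  t_5 = 18,  t_6 = 33,  t_7 = 9,  t_8 = 0,  t_9 = 9,  t_{10} = 9,  t_{11} = 18,  t_{12} = 27,  t_{13} = 3,  t_{14} = 30,  t_{15} = 33,  t_{16} = 21,  t_{17} = 12,  t_{18} = 33,  t_{19} = 3,  t_{20} = 36,  t_{21} = 39,  t_{22} = 33,  t_{23} = 30,  t_{24} = 21,  t_{25} = 9,  t_{26} = 30,  t_{27} = 39,  t_{28} = 27,  t_{29} = 24,  t_{30} = 9,  t_{31} = 33,  t_{32} = 0,  t_{33} = 33,  t_{34} = 33,  t_{35} = 24,  t_{36} = 15,  t_{37} = 39,  t_{38} = 12,  t_{39} = 9,  t_{40} = 21,  t_{41} = 30,  t_{42} = 9,  t_{43} = 39,  t_{44} = 6,  t_{45} = 3,  t_{46} = 9,  t_{47} = 12,  t_{48} = 21,  t_{49} = 33,  t_{50} = 12.
Since (t_{49}, t_{50}) = (t_1, t_2) = (33, 12) (two consecutive terms determine the rest), the sequence is periodic with period 48.
(1322 - 1) mod 48 = 25, so t_{1322} = t_{26} = 30.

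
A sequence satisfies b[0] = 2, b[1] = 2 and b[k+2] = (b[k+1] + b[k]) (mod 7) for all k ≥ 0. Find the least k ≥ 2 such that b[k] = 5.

6

Computing terms: b[0] = 2; b[1] = 2; b[2] = 4; b[3] = 6; b[4] = 3; b[5] = 2; b[6] = 5; b[7] = 0; b[8] = 5; b[9] = 5; b[10] = 3; b[11] = 1; b[12] = 4; b[13] = 5; b[14] = 2; b[15] = 0; b[16] = 2; b[17] = 2.
The sequence repeats with period 16.
The value 5 first appears (with k ≥ 2) at b[6].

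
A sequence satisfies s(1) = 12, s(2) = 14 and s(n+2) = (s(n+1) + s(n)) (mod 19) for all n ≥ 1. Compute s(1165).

6

Computing terms: s(1) = 12,  s(2) = 14,  s(3) = 7,  s(4) = 2,  s(5) = 9,  s(6) = 11,  s(7) = 1,  s(8) = 12,  s(9) = 13,  s(10) = 6,  s(11) = 0,  s(12) = 6,  s(13) = 6,  s(14) = 12,  s(15) = 18,  s(16) = 11,  s(17) = 10,  s(18) = 2,  s(19) = 12,  s(20) = 14.
Since (s(19), s(20)) = (s(1), s(2)) = (12, 14) (two consecutive terms determine the rest), the sequence is periodic with period 18.
(1165 - 1) mod 18 = 12, so s(1165) = s(13) = 6.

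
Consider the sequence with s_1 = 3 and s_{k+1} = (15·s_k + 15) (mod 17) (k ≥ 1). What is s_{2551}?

Computing terms: s_1 = 3,  s_2 = 9,  s_3 = 14,  s_4 = 4,  s_5 = 7,  s_6 = 1,  s_7 = 13,  s_8 = 6,  s_9 = 3.
The sequence repeats with period 8.
(2551 - 1) mod 8 = 6, so s_{2551} = s_7 = 13.

13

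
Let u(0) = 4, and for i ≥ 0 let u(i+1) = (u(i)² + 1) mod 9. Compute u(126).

We have u(0) = 4,  u(1) = 8,  u(2) = 2,  u(3) = 5,  u(4) = 8.
Since u(4) = u(1) = 8, the sequence is eventually periodic: after a pre-period of length 1 it cycles with period 3.
For i ≥ 1, u(i) depends only on (i - 1) mod 3. (126 - 1) mod 3 = 2, so u(126) = u(3) = 5.

5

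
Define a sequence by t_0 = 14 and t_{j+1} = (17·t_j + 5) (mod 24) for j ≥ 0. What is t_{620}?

2

Computing terms: t_0 = 14,  t_1 = 3,  t_2 = 8,  t_3 = 21,  t_4 = 2,  t_5 = 15,  t_6 = 20,  t_7 = 9,  t_8 = 14.
Since t_8 = t_0 = 14, the sequence is periodic with period 8.
So t_{620} = t_{0 + ((620-0) mod 8)} = t_4 = 2.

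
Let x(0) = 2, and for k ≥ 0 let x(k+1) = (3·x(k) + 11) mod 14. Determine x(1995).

x(0) = 2,  x(1) = 3,  x(2) = 6,  x(3) = 1,  x(4) = 0,  x(5) = 11,  x(6) = 2.
The sequence repeats with period 6.
(1995 - 0) mod 6 = 3, so x(1995) = x(3) = 1.

1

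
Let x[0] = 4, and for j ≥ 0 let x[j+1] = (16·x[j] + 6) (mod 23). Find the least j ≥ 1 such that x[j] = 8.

x[0] = 4, x[1] = 1, x[2] = 22, x[3] = 13, x[4] = 7, x[5] = 3, x[6] = 8, x[7] = 19, x[8] = 11, x[9] = 21, x[10] = 20, x[11] = 4.
The sequence repeats with period 11.
The value 8 first appears (with j ≥ 1) at x[6].

6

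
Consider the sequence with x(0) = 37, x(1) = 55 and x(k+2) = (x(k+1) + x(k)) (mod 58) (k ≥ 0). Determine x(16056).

We have x(0) = 37, x(1) = 55, x(2) = 34, x(3) = 31, x(4) = 7, x(5) = 38, x(6) = 45, x(7) = 25, x(8) = 12, x(9) = 37, x(10) = 49, x(11) = 28, x(12) = 19, x(13) = 47, x(14) = 8, x(15) = 55, x(16) = 5, x(17) = 2, x(18) = 7, x(19) = 9, x(20) = 16, x(21) = 25, x(22) = 41, x(23) = 8, x(24) = 49, x(25) = 57, x(26) = 48, x(27) = 47, x(28) = 37, x(29) = 26, x(30) = 5, x(31) = 31, x(32) = 36, x(33) = 9, x(34) = 45, x(35) = 54, x(36) = 41, x(37) = 37, x(38) = 20, x(39) = 57, x(40) = 19, x(41) = 18, x(42) = 37, x(43) = 55.
Since (x(42), x(43)) = (x(0), x(1)) = (37, 55) (two consecutive terms determine the rest), the sequence is periodic with period 42.
(16056 - 0) mod 42 = 12, so x(16056) = x(12) = 19.

19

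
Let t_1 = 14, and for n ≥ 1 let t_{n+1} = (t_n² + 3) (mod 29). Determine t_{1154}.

We have t_1 = 14,  t_2 = 25,  t_3 = 19,  t_4 = 16,  t_5 = 27,  t_6 = 7,  t_7 = 23,  t_8 = 10,  t_9 = 16.
Since t_9 = t_4 = 16, the sequence is eventually periodic: after a pre-period of length 3 it cycles with period 5.
For n ≥ 4, t_n depends only on (n - 4) mod 5. (1154 - 4) mod 5 = 0, so t_{1154} = t_4 = 16.

16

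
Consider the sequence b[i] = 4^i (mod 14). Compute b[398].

Computing terms: b[0] = 1; b[1] = 4; b[2] = 2; b[3] = 8; b[4] = 4.
Since b[4] = b[1] = 4, the sequence is eventually periodic: after a pre-period of length 1 it cycles with period 3.
For i ≥ 1, b[i] depends only on (i - 1) mod 3. (398 - 1) mod 3 = 1, so b[398] = b[2] = 2.

2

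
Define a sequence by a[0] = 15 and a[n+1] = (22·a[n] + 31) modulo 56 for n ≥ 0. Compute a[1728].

5

We have a[0] = 15,  a[1] = 25,  a[2] = 21,  a[3] = 45,  a[4] = 13,  a[5] = 37,  a[6] = 5,  a[7] = 29,  a[8] = 53,  a[9] = 21.
Since a[9] = a[2] = 21, the sequence is eventually periodic: after a pre-period of length 2 it cycles with period 7.
For n ≥ 2, a[n] depends only on (n - 2) mod 7. (1728 - 2) mod 7 = 4, so a[1728] = a[6] = 5.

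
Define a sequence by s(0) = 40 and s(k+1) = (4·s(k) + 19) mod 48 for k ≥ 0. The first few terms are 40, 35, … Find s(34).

Computing terms: s(0) = 40,  s(1) = 35,  s(2) = 15,  s(3) = 31,  s(4) = 47,  s(5) = 15.
Since s(5) = s(2) = 15, the sequence is eventually periodic: after a pre-period of length 2 it cycles with period 3.
For k ≥ 2, s(k) depends only on (k - 2) mod 3. (34 - 2) mod 3 = 2, so s(34) = s(4) = 47.

47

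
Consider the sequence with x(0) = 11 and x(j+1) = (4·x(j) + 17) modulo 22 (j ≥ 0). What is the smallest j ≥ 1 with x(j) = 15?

x(0) = 11; x(1) = 17; x(2) = 19; x(3) = 5; x(4) = 15; x(5) = 11.
Since x(5) = x(0) = 11, the sequence is periodic with period 5.
The value 15 first appears (with j ≥ 1) at x(4).

4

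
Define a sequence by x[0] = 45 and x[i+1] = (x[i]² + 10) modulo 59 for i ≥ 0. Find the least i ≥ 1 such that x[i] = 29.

1

Computing terms: x[0] = 45; x[1] = 29; x[2] = 25; x[3] = 45.
The sequence repeats with period 3.
The value 29 first appears (with i ≥ 1) at x[1].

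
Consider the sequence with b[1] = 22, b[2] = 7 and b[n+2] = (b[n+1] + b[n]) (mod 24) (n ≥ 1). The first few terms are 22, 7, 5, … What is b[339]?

5

Listing terms: b[1] = 22, b[2] = 7, b[3] = 5, b[4] = 12, b[5] = 17, b[6] = 5, b[7] = 22, b[8] = 3, b[9] = 1, b[10] = 4, b[11] = 5, b[12] = 9, b[13] = 14, b[14] = 23, b[15] = 13, b[16] = 12, b[17] = 1, b[18] = 13, b[19] = 14, b[20] = 3, b[21] = 17, b[22] = 20, b[23] = 13, b[24] = 9, b[25] = 22, b[26] = 7.
The sequence repeats with period 24.
So b[339] = b[1 + ((339-1) mod 24)] = b[3] = 5.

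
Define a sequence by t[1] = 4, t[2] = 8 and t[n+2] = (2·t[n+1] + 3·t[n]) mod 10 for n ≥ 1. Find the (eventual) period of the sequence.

We have t[1] = 4; t[2] = 8; t[3] = 8; t[4] = 0; t[5] = 4; t[6] = 8.
The sequence repeats with period 4.

4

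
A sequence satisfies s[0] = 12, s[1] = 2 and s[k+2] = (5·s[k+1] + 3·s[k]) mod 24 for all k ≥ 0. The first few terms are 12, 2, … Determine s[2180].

22

Computing terms: s[0] = 12,  s[1] = 2,  s[2] = 22,  s[3] = 20,  s[4] = 22,  s[5] = 2,  s[6] = 4,  s[7] = 2,  s[8] = 22.
Since (s[7], s[8]) = (s[1], s[2]) = (2, 22) (two consecutive terms determine the rest), the sequence is eventually periodic: after a pre-period of length 1 it cycles with period 6.
For k ≥ 1, s[k] depends only on (k - 1) mod 6. (2180 - 1) mod 6 = 1, so s[2180] = s[2] = 22.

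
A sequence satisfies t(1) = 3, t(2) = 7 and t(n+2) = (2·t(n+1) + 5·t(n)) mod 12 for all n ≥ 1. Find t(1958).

7

Listing terms: t(1) = 3, t(2) = 7, t(3) = 5, t(4) = 9, t(5) = 7, t(6) = 11, t(7) = 9, t(8) = 1, t(9) = 11, t(10) = 3, t(11) = 1, t(12) = 5, t(13) = 3, t(14) = 7.
The sequence repeats with period 12.
(1958 - 1) mod 12 = 1, so t(1958) = t(2) = 7.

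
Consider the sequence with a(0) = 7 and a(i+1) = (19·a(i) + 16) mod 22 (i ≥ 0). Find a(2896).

13

Computing terms: a(0) = 7, a(1) = 17, a(2) = 9, a(3) = 11, a(4) = 5, a(5) = 1, a(6) = 13, a(7) = 21, a(8) = 19, a(9) = 3, a(10) = 7.
Since a(10) = a(0) = 7, the sequence is periodic with period 10.
(2896 - 0) mod 10 = 6, so a(2896) = a(6) = 13.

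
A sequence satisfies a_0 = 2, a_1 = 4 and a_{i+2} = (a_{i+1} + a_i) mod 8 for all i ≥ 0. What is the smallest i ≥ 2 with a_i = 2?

a_0 = 2; a_1 = 4; a_2 = 6; a_3 = 2; a_4 = 0; a_5 = 2; a_6 = 2; a_7 = 4.
The sequence repeats with period 6.
The value 2 first appears (with i ≥ 2) at a_3.

3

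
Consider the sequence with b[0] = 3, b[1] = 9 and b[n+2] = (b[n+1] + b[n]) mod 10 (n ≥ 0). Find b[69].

Listing terms: b[0] = 3, b[1] = 9, b[2] = 2, b[3] = 1, b[4] = 3, b[5] = 4, b[6] = 7, b[7] = 1, b[8] = 8, b[9] = 9, b[10] = 7, b[11] = 6, b[12] = 3, b[13] = 9.
The sequence repeats with period 12.
So b[69] = b[0 + ((69-0) mod 12)] = b[9] = 9.

9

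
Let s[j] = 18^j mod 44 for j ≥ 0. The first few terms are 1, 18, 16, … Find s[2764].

36

Computing terms: s[0] = 1,  s[1] = 18,  s[2] = 16,  s[3] = 24,  s[4] = 36,  s[5] = 32,  s[6] = 4,  s[7] = 28,  s[8] = 20,  s[9] = 8,  s[10] = 12,  s[11] = 40,  s[12] = 16.
Since s[12] = s[2] = 16, the sequence is eventually periodic: after a pre-period of length 2 it cycles with period 10.
For j ≥ 2, s[j] depends only on (j - 2) mod 10. (2764 - 2) mod 10 = 2, so s[2764] = s[4] = 36.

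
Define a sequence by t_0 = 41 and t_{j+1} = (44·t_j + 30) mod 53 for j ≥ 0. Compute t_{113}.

14

We have t_0 = 41; t_1 = 32; t_2 = 7; t_3 = 20; t_4 = 9; t_5 = 2; t_6 = 12; t_7 = 28; t_8 = 43; t_9 = 14; t_{10} = 10; t_{11} = 46; t_{12} = 40; t_{13} = 41.
The sequence repeats with period 13.
So t_{113} = t_{0 + ((113-0) mod 13)} = t_9 = 14.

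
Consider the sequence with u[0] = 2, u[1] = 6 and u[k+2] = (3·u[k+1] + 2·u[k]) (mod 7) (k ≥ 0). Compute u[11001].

2

Computing terms: u[0] = 2, u[1] = 6, u[2] = 1, u[3] = 1, u[4] = 5, u[5] = 3, u[6] = 5, u[7] = 0, u[8] = 3, u[9] = 2, u[10] = 5, u[11] = 5, u[12] = 4, u[13] = 1, u[14] = 4, u[15] = 0, u[16] = 1, u[17] = 3, u[18] = 4, u[19] = 4, u[20] = 6, u[21] = 5, u[22] = 6, u[23] = 0, u[24] = 5, u[25] = 1, u[26] = 6, u[27] = 6, u[28] = 2, u[29] = 4, u[30] = 2, u[31] = 0, u[32] = 4, u[33] = 5, u[34] = 2, u[35] = 2, u[36] = 3, u[37] = 6, u[38] = 3, u[39] = 0, u[40] = 6, u[41] = 4, u[42] = 3, u[43] = 3, u[44] = 1, u[45] = 2, u[46] = 1, u[47] = 0, u[48] = 2, u[49] = 6.
Since (u[48], u[49]) = (u[0], u[1]) = (2, 6) (two consecutive terms determine the rest), the sequence is periodic with period 48.
(11001 - 0) mod 48 = 9, so u[11001] = u[9] = 2.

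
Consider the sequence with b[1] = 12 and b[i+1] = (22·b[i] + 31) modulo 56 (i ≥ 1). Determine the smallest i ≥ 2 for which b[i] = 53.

10

b[1] = 12; b[2] = 15; b[3] = 25; b[4] = 21; b[5] = 45; b[6] = 13; b[7] = 37; b[8] = 5; b[9] = 29; b[10] = 53; b[11] = 21.
Since b[11] = b[4] = 21, the sequence is eventually periodic: after a pre-period of length 3 it cycles with period 7.
The value 53 first appears (with i ≥ 2) at b[10].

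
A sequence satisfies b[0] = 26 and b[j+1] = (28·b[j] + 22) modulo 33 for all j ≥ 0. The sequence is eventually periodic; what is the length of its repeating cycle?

b[0] = 26; b[1] = 24; b[2] = 1; b[3] = 17; b[4] = 3; b[5] = 7; b[6] = 20; b[7] = 21; b[8] = 16; b[9] = 8; b[10] = 15; b[11] = 13; b[12] = 23; b[13] = 6; b[14] = 25; b[15] = 29; b[16] = 9; b[17] = 10; b[18] = 5; b[19] = 30; b[20] = 4; b[21] = 2; b[22] = 12; b[23] = 28; b[24] = 14; b[25] = 18; b[26] = 31; b[27] = 32; b[28] = 27; b[29] = 19; b[30] = 26.
The sequence repeats with period 30.

30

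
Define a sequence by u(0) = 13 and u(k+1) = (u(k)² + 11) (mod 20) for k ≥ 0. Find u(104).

11

Computing terms: u(0) = 13,  u(1) = 0,  u(2) = 11,  u(3) = 12,  u(4) = 15,  u(5) = 16,  u(6) = 7,  u(7) = 0.
Since u(7) = u(1) = 0, the sequence is eventually periodic: after a pre-period of length 1 it cycles with period 6.
For k ≥ 1, u(k) depends only on (k - 1) mod 6. (104 - 1) mod 6 = 1, so u(104) = u(2) = 11.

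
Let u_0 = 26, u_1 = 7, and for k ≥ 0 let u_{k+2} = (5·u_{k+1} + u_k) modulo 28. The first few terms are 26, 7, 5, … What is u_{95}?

17

We have u_0 = 26, u_1 = 7, u_2 = 5, u_3 = 4, u_4 = 25, u_5 = 17, u_6 = 26, u_7 = 7.
The sequence repeats with period 6.
(95 - 0) mod 6 = 5, so u_{95} = u_5 = 17.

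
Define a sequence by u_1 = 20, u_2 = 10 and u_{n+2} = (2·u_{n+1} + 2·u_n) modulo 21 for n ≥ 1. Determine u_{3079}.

20

We have u_1 = 20; u_2 = 10; u_3 = 18; u_4 = 14; u_5 = 1; u_6 = 9; u_7 = 20; u_8 = 16; u_9 = 9; u_{10} = 8; u_{11} = 13; u_{12} = 0; u_{13} = 5; u_{14} = 10; u_{15} = 9; u_{16} = 17; u_{17} = 10; u_{18} = 12; u_{19} = 2; u_{20} = 7; u_{21} = 18; u_{22} = 8; u_{23} = 10; u_{24} = 15; u_{25} = 8; u_{26} = 4; u_{27} = 3; u_{28} = 14; u_{29} = 13; u_{30} = 12; u_{31} = 8; u_{32} = 19; u_{33} = 12; u_{34} = 20; u_{35} = 1; u_{36} = 0; u_{37} = 2; u_{38} = 4; u_{39} = 12; u_{40} = 11; u_{41} = 4; u_{42} = 9; u_{43} = 5; u_{44} = 7; u_{45} = 3; u_{46} = 20; u_{47} = 4; u_{48} = 6; u_{49} = 20; u_{50} = 10.
The sequence repeats with period 48.
So u_{3079} = u_{1 + ((3079-1) mod 48)} = u_7 = 20.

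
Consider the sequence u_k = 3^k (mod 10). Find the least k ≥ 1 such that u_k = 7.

3

Listing terms: u_0 = 1,  u_1 = 3,  u_2 = 9,  u_3 = 7,  u_4 = 1.
The sequence repeats with period 4.
The value 7 first appears (with k ≥ 1) at u_3.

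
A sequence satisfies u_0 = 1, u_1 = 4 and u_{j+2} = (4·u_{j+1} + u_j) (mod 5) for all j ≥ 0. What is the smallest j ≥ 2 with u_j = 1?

u_0 = 1,  u_1 = 4,  u_2 = 2,  u_3 = 2,  u_4 = 0,  u_5 = 2,  u_6 = 3,  u_7 = 4,  u_8 = 4,  u_9 = 0,  u_{10} = 4,  u_{11} = 1,  u_{12} = 3,  u_{13} = 3,  u_{14} = 0,  u_{15} = 3,  u_{16} = 2,  u_{17} = 1,  u_{18} = 1,  u_{19} = 0,  u_{20} = 1,  u_{21} = 4.
The sequence repeats with period 20.
The value 1 first appears (with j ≥ 2) at u_{11}.

11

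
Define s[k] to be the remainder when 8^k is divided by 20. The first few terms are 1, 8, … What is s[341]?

s[0] = 1; s[1] = 8; s[2] = 4; s[3] = 12; s[4] = 16; s[5] = 8.
Since s[5] = s[1] = 8, the sequence is eventually periodic: after a pre-period of length 1 it cycles with period 4.
For k ≥ 1, s[k] depends only on (k - 1) mod 4. (341 - 1) mod 4 = 0, so s[341] = s[1] = 8.

8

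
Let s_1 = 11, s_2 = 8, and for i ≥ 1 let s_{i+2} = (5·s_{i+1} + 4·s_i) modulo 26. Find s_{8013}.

We have s_1 = 11, s_2 = 8, s_3 = 6, s_4 = 10, s_5 = 22, s_6 = 20, s_7 = 6, s_8 = 6, s_9 = 2, s_{10} = 8, s_{11} = 22, s_{12} = 12, s_{13} = 18, s_{14} = 8, s_{15} = 8, s_{16} = 20, s_{17} = 2, s_{18} = 12, s_{19} = 16, s_{20} = 24, s_{21} = 2, s_{22} = 2, s_{23} = 18, s_{24} = 20, s_{25} = 16, s_{26} = 4, s_{27} = 6, s_{28} = 20, s_{29} = 20, s_{30} = 24, s_{31} = 18, s_{32} = 4, s_{33} = 14, s_{34} = 8, s_{35} = 18, s_{36} = 18, s_{37} = 6, s_{38} = 24, s_{39} = 14, s_{40} = 10, s_{41} = 2, s_{42} = 24, s_{43} = 24, s_{44} = 8, s_{45} = 6.
Since (s_{44}, s_{45}) = (s_2, s_3) = (8, 6) (two consecutive terms determine the rest), the sequence is eventually periodic: after a pre-period of length 1 it cycles with period 42.
For i ≥ 2, s_i depends only on (i - 2) mod 42. (8013 - 2) mod 42 = 31, so s_{8013} = s_{33} = 14.

14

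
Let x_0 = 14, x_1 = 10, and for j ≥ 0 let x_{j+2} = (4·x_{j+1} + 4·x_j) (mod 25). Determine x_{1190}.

16

Computing terms: x_0 = 14,  x_1 = 10,  x_2 = 21,  x_3 = 24,  x_4 = 5,  x_5 = 16,  x_6 = 9,  x_7 = 0,  x_8 = 11,  x_9 = 19,  x_{10} = 20,  x_{11} = 6,  x_{12} = 4,  x_{13} = 15,  x_{14} = 1,  x_{15} = 14,  x_{16} = 10.
The sequence repeats with period 15.
(1190 - 0) mod 15 = 5, so x_{1190} = x_5 = 16.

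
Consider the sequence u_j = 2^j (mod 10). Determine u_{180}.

6

We have u_1 = 2; u_2 = 4; u_3 = 8; u_4 = 6; u_5 = 2.
Since u_5 = u_1 = 2, the sequence is periodic with period 4.
So u_{180} = u_{1 + ((180-1) mod 4)} = u_4 = 6.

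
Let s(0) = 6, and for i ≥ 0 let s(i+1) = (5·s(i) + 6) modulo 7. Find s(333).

s(0) = 6, s(1) = 1, s(2) = 4, s(3) = 5, s(4) = 3, s(5) = 0, s(6) = 6.
The sequence repeats with period 6.
(333 - 0) mod 6 = 3, so s(333) = s(3) = 5.

5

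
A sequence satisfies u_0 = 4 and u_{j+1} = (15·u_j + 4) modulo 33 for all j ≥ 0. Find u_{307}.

7

Listing terms: u_0 = 4, u_1 = 31, u_2 = 7, u_3 = 10, u_4 = 22, u_5 = 4.
Since u_5 = u_0 = 4, the sequence is periodic with period 5.
So u_{307} = u_{0 + ((307-0) mod 5)} = u_2 = 7.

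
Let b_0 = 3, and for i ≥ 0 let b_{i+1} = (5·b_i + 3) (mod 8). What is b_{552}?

b_0 = 3, b_1 = 2, b_2 = 5, b_3 = 4, b_4 = 7, b_5 = 6, b_6 = 1, b_7 = 0, b_8 = 3.
The sequence repeats with period 8.
So b_{552} = b_{0 + ((552-0) mod 8)} = b_0 = 3.

3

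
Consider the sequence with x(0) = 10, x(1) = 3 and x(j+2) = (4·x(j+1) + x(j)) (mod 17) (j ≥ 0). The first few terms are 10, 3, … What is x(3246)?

7

Listing terms: x(0) = 10; x(1) = 3; x(2) = 5; x(3) = 6; x(4) = 12; x(5) = 3; x(6) = 7; x(7) = 14; x(8) = 12; x(9) = 11; x(10) = 5; x(11) = 14; x(12) = 10; x(13) = 3.
The sequence repeats with period 12.
So x(3246) = x(0 + ((3246-0) mod 12)) = x(6) = 7.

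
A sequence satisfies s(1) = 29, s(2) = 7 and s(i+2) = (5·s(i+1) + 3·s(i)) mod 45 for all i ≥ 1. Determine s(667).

17

We have s(1) = 29, s(2) = 7, s(3) = 32, s(4) = 1, s(5) = 11, s(6) = 13, s(7) = 8, s(8) = 34, s(9) = 14, s(10) = 37, s(11) = 2, s(12) = 31, s(13) = 26, s(14) = 43, s(15) = 23, s(16) = 19, s(17) = 29, s(18) = 22, s(19) = 17, s(20) = 16, s(21) = 41, s(22) = 28, s(23) = 38, s(24) = 4, s(25) = 44, s(26) = 7, s(27) = 32.
Since (s(26), s(27)) = (s(2), s(3)) = (7, 32) (two consecutive terms determine the rest), the sequence is eventually periodic: after a pre-period of length 1 it cycles with period 24.
For i ≥ 2, s(i) depends only on (i - 2) mod 24. (667 - 2) mod 24 = 17, so s(667) = s(19) = 17.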